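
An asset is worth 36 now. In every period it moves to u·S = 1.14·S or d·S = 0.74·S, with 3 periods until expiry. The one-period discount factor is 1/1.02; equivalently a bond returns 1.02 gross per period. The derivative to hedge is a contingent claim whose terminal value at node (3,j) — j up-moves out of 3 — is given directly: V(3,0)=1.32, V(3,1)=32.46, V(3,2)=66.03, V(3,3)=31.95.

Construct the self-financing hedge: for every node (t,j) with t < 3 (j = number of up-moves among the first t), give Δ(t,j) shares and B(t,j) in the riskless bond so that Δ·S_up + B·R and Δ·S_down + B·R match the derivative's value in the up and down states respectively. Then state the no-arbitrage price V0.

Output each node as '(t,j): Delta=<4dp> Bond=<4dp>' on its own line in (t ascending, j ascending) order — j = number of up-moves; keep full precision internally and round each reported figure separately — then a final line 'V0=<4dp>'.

Risk-neutral probability p* = (R−d)/(u−d) = (1.02−0.74)/(1.14−0.74) = 0.7000.
Terminal payoffs: V(3,0)=1.3200, V(3,1)=32.4600, V(3,2)=66.0300, V(3,3)=31.9500
Node (2,0) S=19.7136: V=(p*·32.4600+(1−p*)·1.3200)/1.02=22.6647; Δ=(32.4600−1.3200)/(22.4735−14.5881)=3.9491; B=V−Δ·S=-55.1853
Node (2,1) S=30.3696: V=(p*·66.0300+(1−p*)·32.4600)/1.02=54.8618; Δ=(66.0300−32.4600)/(34.6213−22.4735)=2.7635; B=V−Δ·S=-29.0632
Node (2,2) S=46.7856: V=(p*·31.9500+(1−p*)·66.0300)/1.02=41.3471; Δ=(31.9500−66.0300)/(53.3356−34.6213)=-1.8211; B=V−Δ·S=126.5471
Node (1,0) S=26.6400: V=(p*·54.8618+(1−p*)·22.6647)/1.02=44.3163; Δ=(54.8618−22.6647)/(30.3696−19.7136)=3.0215; B=V−Δ·S=-36.1763
Node (1,1) S=41.0400: V=(p*·41.3471+(1−p*)·54.8618)/1.02=44.5112; Δ=(41.3471−54.8618)/(46.7856−30.3696)=-0.8233; B=V−Δ·S=78.2980
Node (0,0) S=36.0000: V=(p*·44.5112+(1−p*)·44.3163)/1.02=43.5811; Δ=(44.5112−44.3163)/(41.0400−26.6400)=0.0135; B=V−Δ·S=43.0938
Self-financing check: at every node Δ·S+B equals the discounted successor values.

(0,0): Delta=0.0135 Bond=43.0938
(1,0): Delta=3.0215 Bond=-36.1763
(1,1): Delta=-0.8233 Bond=78.2980
(2,0): Delta=3.9491 Bond=-55.1853
(2,1): Delta=2.7635 Bond=-29.0632
(2,2): Delta=-1.8211 Bond=126.5471
V0=43.5811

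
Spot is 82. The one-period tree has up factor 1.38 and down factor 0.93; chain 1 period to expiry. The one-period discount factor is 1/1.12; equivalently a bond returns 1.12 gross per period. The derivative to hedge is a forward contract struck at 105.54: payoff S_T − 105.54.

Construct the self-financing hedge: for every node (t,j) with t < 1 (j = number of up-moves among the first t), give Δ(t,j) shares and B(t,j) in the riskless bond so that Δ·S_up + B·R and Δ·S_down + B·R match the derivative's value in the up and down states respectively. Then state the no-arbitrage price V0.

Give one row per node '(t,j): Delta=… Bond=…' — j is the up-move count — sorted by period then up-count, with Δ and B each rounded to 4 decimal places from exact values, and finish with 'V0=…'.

(0,0): Delta=1.0000 Bond=-94.2321
V0=-12.2321

Since d<R<u, set p* = (R−d)/(u−d) = 0.4222; price each node as the discounted p*-expectation of its children.
At expiry t=1: V(1,0)=-29.2800, V(1,1)=7.6200
(0,0): S=82.0000. Δ = (V_up−V_dn)/(S_up−S_dn) = (7.6200−-29.2800)/(113.1600−76.2600) = 1.0000. V = [p*·7.6200 + (1−p*)·-29.2800]/1.12 = -12.2321. B = V − Δ·S = -94.2321.
Each (Δ,B) replicates both successor values, so the strategy is self-financing and V0 is arbitrage-free.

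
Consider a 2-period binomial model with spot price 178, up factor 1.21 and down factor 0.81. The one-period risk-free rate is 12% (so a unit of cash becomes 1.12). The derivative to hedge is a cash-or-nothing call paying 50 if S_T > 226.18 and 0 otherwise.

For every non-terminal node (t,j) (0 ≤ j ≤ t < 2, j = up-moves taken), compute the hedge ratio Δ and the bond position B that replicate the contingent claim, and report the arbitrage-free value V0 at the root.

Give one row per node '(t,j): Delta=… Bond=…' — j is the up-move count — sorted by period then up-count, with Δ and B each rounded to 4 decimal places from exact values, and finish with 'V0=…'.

(0,0): Delta=0.4859 Bond=-62.5548
(1,0): Delta=0.0000 Bond=0.0000
(1,1): Delta=0.5804 Bond=-90.4018
V0=23.9407

Risk-neutral probability p* = (R−d)/(u−d) = (1.12−0.81)/(1.21−0.81) = 0.7750.
At expiry t=2: V(2,0)=0.0000, V(2,1)=0.0000, V(2,2)=50.0000
Node (1,0) S=144.1800: V=(p*·0.0000+(1−p*)·0.0000)/1.12=0.0000; Δ=(0.0000−0.0000)/(174.4578−116.7858)=0.0000; B=V−Δ·S=0.0000
Node (1,1) S=215.3800: V=(p*·50.0000+(1−p*)·0.0000)/1.12=34.5982; Δ=(50.0000−0.0000)/(260.6098−174.4578)=0.5804; B=V−Δ·S=-90.4018
Node (0,0) S=178.0000: V=(p*·34.5982+(1−p*)·0.0000)/1.12=23.9407; Δ=(34.5982−0.0000)/(215.3800−144.1800)=0.4859; B=V−Δ·S=-62.5548
The time-0 hedge costs 23.9407, which is the no-arbitrage price.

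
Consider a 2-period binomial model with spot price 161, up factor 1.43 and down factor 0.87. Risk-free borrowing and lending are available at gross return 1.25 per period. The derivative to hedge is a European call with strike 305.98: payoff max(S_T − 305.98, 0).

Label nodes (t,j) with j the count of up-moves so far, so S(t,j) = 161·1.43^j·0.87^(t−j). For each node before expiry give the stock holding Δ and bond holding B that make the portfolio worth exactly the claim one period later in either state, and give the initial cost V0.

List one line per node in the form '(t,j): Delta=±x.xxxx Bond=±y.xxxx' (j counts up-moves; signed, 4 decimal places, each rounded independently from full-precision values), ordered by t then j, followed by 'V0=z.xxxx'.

(0,0): Delta=0.1400 Bond=-15.6859
(1,0): Delta=0.0000 Bond=0.0000
(1,1): Delta=0.1803 Bond=-28.8951
V0=6.8513

Risk-neutral probability p* = (R−d)/(u−d) = (1.25−0.87)/(1.43−0.87) = 0.6786.
Payoff layer (t=2): V(2,0)=0.0000, V(2,1)=0.0000, V(2,2)=23.2489
  t=1,j=0: stock 140.0700 → up 200.3001 (V=0.0000), down 121.8609 (V=0.0000). Price 0.0000; hedge Δ=0.0000, bond B=0.0000.
  t=1,j=1: stock 230.2300 → up 329.2289 (V=23.2489), down 200.3001 (V=0.0000). Price 12.6208; hedge Δ=0.1803, bond B=-28.8951.
  t=0,j=0: stock 161.0000 → up 230.2300 (V=12.6208), down 140.0700 (V=0.0000). Price 6.8513; hedge Δ=0.1400, bond B=-15.6859.
The time-0 hedge costs 6.8513, which is the no-arbitrage price.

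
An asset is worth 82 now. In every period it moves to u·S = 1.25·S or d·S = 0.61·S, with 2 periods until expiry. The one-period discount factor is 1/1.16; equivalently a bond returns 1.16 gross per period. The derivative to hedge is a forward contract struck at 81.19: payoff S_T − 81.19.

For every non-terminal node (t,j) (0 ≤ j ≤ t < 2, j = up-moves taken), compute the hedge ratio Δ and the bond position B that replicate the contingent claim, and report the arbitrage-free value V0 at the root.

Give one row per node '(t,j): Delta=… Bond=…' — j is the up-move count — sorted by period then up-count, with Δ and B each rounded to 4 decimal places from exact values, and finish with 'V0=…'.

(0,0): Delta=1.0000 Bond=-60.3374
(1,0): Delta=1.0000 Bond=-69.9914
(1,1): Delta=1.0000 Bond=-69.9914
V0=21.6626

Risk-neutral probability p* = (R−d)/(u−d) = (1.16−0.61)/(1.25−0.61) = 0.8594.
Terminal values V(2,·): V(2,0)=-50.6778, V(2,1)=-18.6650, V(2,2)=46.9350
  t=1,j=0: stock 50.0200 → up 62.5250 (V=-18.6650), down 30.5122 (V=-50.6778). Price -19.9714; hedge Δ=1.0000, bond B=-69.9914.
  t=1,j=1: stock 102.5000 → up 128.1250 (V=46.9350), down 62.5250 (V=-18.6650). Price 32.5086; hedge Δ=1.0000, bond B=-69.9914.
  t=0,j=0: stock 82.0000 → up 102.5000 (V=32.5086), down 50.0200 (V=-19.9714). Price 21.6626; hedge Δ=1.0000, bond B=-60.3374.
Self-financing check: at every node Δ·S+B equals the discounted successor values.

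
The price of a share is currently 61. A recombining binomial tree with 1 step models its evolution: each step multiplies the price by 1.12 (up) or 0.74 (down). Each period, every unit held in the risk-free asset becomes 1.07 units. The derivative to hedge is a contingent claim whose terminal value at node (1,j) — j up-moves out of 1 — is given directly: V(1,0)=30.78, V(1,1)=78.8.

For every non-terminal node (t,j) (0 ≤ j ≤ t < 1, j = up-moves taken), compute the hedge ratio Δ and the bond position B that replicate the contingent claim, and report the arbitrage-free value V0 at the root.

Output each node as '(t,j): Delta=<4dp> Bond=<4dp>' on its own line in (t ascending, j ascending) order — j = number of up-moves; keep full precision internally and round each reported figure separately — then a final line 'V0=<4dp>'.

The replicating-portfolio and risk-neutral prices coincide; use p* = (1.07−0.74)/(1.12−0.74) = 0.8684 for the latter.
At expiry t=1: V(1,0)=30.7800, V(1,1)=78.8000
(0,0): S=61.0000. Δ = (V_up−V_dn)/(S_up−S_dn) = (78.8000−30.7800)/(68.3200−45.1400) = 2.0716. V = [p*·78.8000 + (1−p*)·30.7800]/1.07 = 67.7398. B = V − Δ·S = -58.6286.
Each (Δ,B) replicates both successor values, so the strategy is self-financing and V0 is arbitrage-free.

(0,0): Delta=2.0716 Bond=-58.6286
V0=67.7398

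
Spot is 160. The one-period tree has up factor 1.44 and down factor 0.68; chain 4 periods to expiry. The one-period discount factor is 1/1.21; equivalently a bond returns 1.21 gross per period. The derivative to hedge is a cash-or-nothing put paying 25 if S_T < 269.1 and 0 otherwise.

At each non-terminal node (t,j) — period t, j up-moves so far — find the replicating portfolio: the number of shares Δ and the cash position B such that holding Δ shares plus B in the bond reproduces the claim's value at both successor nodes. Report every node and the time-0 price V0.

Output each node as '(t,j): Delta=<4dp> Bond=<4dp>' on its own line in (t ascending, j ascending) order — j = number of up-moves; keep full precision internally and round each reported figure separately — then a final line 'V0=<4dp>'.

No-arbitrage ⇒ martingale measure with p* = (R−d)/(u−d) = 0.6974.
Terminal payoffs: V(4,0)=25.0000, V(4,1)=25.0000, V(4,2)=25.0000, V(4,3)=0.0000, V(4,4)=0.0000
  t=3,j=0: stock 50.3091 → up 72.4451 (V=25.0000), down 34.2102 (V=25.0000). Price 20.6612; hedge Δ=0.0000, bond B=20.6612.
  t=3,j=1: stock 106.5370 → up 153.4132 (V=25.0000), down 72.4451 (V=25.0000). Price 20.6612; hedge Δ=0.0000, bond B=20.6612.
  t=3,j=2: stock 225.6077 → up 324.8751 (V=0.0000), down 153.4132 (V=25.0000). Price 6.2527; hedge Δ=-0.1458, bond B=39.1475.
  t=3,j=3: stock 477.7574 → up 687.9707 (V=0.0000), down 324.8751 (V=0.0000). Price 0.0000; hedge Δ=0.0000, bond B=0.0000.
  t=2,j=0: stock 73.9840 → up 106.5370 (V=20.6612), down 50.3091 (V=20.6612). Price 17.0753; hedge Δ=0.0000, bond B=17.0753.
  t=2,j=1: stock 156.6720 → up 225.6077 (V=6.2527), down 106.5370 (V=20.6612). Price 8.7712; hedge Δ=-0.1210, bond B=27.7297.
  t=2,j=2: stock 331.7760 → up 477.7574 (V=0.0000), down 225.6077 (V=6.2527). Price 1.5639; hedge Δ=-0.0248, bond B=9.7911.
  t=1,j=0: stock 108.8000 → up 156.6720 (V=8.7712), down 73.9840 (V=17.0753). Price 9.3259; hedge Δ=-0.1004, bond B=20.2523.
  t=1,j=1: stock 230.4000 → up 331.7760 (V=1.5639), down 156.6720 (V=8.7712). Price 3.0951; hedge Δ=-0.0412, bond B=12.5784.
  t=0,j=0: stock 160.0000 → up 230.4000 (V=3.0951), down 108.8000 (V=9.3259). Price 4.1163; hedge Δ=-0.0512, bond B=12.3147.
The time-0 hedge costs 4.1163, which is the no-arbitrage price.

(0,0): Delta=-0.0512 Bond=12.3147
(1,0): Delta=-0.1004 Bond=20.2523
(1,1): Delta=-0.0412 Bond=12.5784
(2,0): Delta=0.0000 Bond=17.0753
(2,1): Delta=-0.1210 Bond=27.7297
(2,2): Delta=-0.0248 Bond=9.7911
(3,0): Delta=0.0000 Bond=20.6612
(3,1): Delta=0.0000 Bond=20.6612
(3,2): Delta=-0.1458 Bond=39.1475
(3,3): Delta=0.0000 Bond=0.0000
V0=4.1163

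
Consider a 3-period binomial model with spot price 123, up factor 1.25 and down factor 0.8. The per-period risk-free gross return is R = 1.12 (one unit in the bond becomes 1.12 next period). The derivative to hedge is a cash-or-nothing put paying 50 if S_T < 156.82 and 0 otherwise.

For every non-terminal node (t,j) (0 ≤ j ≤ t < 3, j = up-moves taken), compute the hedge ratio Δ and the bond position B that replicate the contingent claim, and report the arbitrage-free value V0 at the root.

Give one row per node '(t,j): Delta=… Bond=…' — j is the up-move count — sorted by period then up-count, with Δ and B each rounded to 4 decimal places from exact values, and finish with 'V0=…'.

(0,0): Delta=-0.3642 Bond=67.5830
(1,0): Delta=0.0000 Bond=39.8597
(1,1): Delta=-0.4588 Bond=90.2502
(2,0): Delta=0.0000 Bond=44.6429
(2,1): Delta=0.0000 Bond=44.6429
(2,2): Delta=-0.5781 Bond=124.0079
V0=22.7914

Under the risk-neutral measure, an up-move has probability p* = (R−d)/(u−d) = 0.7111 and values discount at R = 1.12.
Terminal payoffs: V(3,0)=50.0000, V(3,1)=50.0000, V(3,2)=50.0000, V(3,3)=0.0000
  t=2,j=0: stock 78.7200 → up 98.4000 (V=50.0000), down 62.9760 (V=50.0000). Price 44.6429; hedge Δ=0.0000, bond B=44.6429.
  t=2,j=1: stock 123.0000 → up 153.7500 (V=50.0000), down 98.4000 (V=50.0000). Price 44.6429; hedge Δ=0.0000, bond B=44.6429.
  t=2,j=2: stock 192.1875 → up 240.2344 (V=0.0000), down 153.7500 (V=50.0000). Price 12.8968; hedge Δ=-0.5781, bond B=124.0079.
  t=1,j=0: stock 98.4000 → up 123.0000 (V=44.6429), down 78.7200 (V=44.6429). Price 39.8597; hedge Δ=0.0000, bond B=39.8597.
  t=1,j=1: stock 153.7500 → up 192.1875 (V=12.8968), down 123.0000 (V=44.6429). Price 19.7035; hedge Δ=-0.4588, bond B=90.2502.
  t=0,j=0: stock 123.0000 → up 153.7500 (V=19.7035), down 98.4000 (V=39.8597). Price 22.7914; hedge Δ=-0.3642, bond B=67.5830.
Self-financing check: at every node Δ·S+B equals the discounted successor values.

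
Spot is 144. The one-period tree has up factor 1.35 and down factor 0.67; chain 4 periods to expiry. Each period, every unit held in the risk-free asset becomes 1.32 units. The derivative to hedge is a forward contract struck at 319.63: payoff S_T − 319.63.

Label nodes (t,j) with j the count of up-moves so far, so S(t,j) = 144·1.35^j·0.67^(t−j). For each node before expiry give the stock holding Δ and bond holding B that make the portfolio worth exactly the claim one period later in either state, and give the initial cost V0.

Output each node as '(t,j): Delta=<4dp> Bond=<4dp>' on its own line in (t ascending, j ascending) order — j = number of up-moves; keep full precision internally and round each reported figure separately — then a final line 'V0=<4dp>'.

Under the risk-neutral measure, an up-move has probability p* = (R−d)/(u−d) = 0.9559 and values discount at R = 1.32.
At expiry t=4: V(4,0)=-290.6124, V(4,1)=-261.1617, V(4,2)=-201.8207, V(4,3)=-82.2530, V(4,4)=158.6669
  t=3,j=0: stock 43.3099 → up 58.4683 (V=-261.1617), down 29.0176 (V=-290.6124). Price -198.8341; hedge Δ=1.0000, bond B=-242.1439.
  t=3,j=1: stock 87.2662 → up 117.8093 (V=-201.8207), down 58.4683 (V=-261.1617). Price -154.8778; hedge Δ=1.0000, bond B=-242.1439.
  t=3,j=2: stock 175.8348 → up 237.3770 (V=-82.2530), down 117.8093 (V=-201.8207). Price -66.3091; hedge Δ=1.0000, bond B=-242.1439.
  t=3,j=3: stock 354.2940 → up 478.2969 (V=158.6669), down 237.3770 (V=-82.2530). Price 112.1501; hedge Δ=1.0000, bond B=-242.1439.
  t=2,j=0: stock 64.6416 → up 87.2662 (V=-154.8778), down 43.3099 (V=-198.8341). Price -118.8008; hedge Δ=1.0000, bond B=-183.4424.
  t=2,j=1: stock 130.2480 → up 175.8348 (V=-66.3091), down 87.2662 (V=-154.8778). Price -53.1944; hedge Δ=1.0000, bond B=-183.4424.
  t=2,j=2: stock 262.4400 → up 354.2940 (V=112.1501), down 175.8348 (V=-66.3091). Price 78.9976; hedge Δ=1.0000, bond B=-183.4424.
  t=1,j=0: stock 96.4800 → up 130.2480 (V=-53.1944), down 64.6416 (V=-118.8008). Price -42.4915; hedge Δ=1.0000, bond B=-138.9715.
  t=1,j=1: stock 194.4000 → up 262.4400 (V=78.9976), down 130.2480 (V=-53.1944). Price 55.4285; hedge Δ=1.0000, bond B=-138.9715.
  t=0,j=0: stock 144.0000 → up 194.4000 (V=55.4285), down 96.4800 (V=-42.4915). Price 38.7186; hedge Δ=1.0000, bond B=-105.2814.
Root portfolio cost Δ·144+B reproduces V0=38.7186.

(0,0): Delta=1.0000 Bond=-105.2814
(1,0): Delta=1.0000 Bond=-138.9715
(1,1): Delta=1.0000 Bond=-138.9715
(2,0): Delta=1.0000 Bond=-183.4424
(2,1): Delta=1.0000 Bond=-183.4424
(2,2): Delta=1.0000 Bond=-183.4424
(3,0): Delta=1.0000 Bond=-242.1439
(3,1): Delta=1.0000 Bond=-242.1439
(3,2): Delta=1.0000 Bond=-242.1439
(3,3): Delta=1.0000 Bond=-242.1439
V0=38.7186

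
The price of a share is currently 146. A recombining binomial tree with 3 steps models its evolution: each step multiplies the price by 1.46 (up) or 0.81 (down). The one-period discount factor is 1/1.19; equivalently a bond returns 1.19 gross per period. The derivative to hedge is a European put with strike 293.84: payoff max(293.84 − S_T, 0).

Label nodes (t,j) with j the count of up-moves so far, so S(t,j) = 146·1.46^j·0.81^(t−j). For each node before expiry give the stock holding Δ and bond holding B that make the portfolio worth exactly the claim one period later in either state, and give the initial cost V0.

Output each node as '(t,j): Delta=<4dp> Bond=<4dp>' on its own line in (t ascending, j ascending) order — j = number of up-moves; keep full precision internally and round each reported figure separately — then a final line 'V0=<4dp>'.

Since d<R<u, set p* = (R−d)/(u−d) = 0.5846; price each node as the discounted p*-expectation of its children.
Terminal payoffs: V(3,0)=216.2496, V(3,1)=153.9857, V(3,2)=41.7570, V(3,3)=0.0000
Node (2,0) S=95.7906: V=(p*·153.9857+(1−p*)·216.2496)/1.19=151.1338; Δ=(153.9857−216.2496)/(139.8543−77.5904)=-1.0000; B=V−Δ·S=246.9244
Node (2,1) S=172.6596: V=(p*·41.7570+(1−p*)·153.9857)/1.19=74.2648; Δ=(41.7570−153.9857)/(252.0830−139.8543)=-1.0000; B=V−Δ·S=246.9244
Node (2,2) S=311.2136: V=(p*·0.0000+(1−p*)·41.7570)/1.19=14.5758; Δ=(0.0000−41.7570)/(454.3719−252.0830)=-0.2064; B=V−Δ·S=78.8173
Node (1,0) S=118.2600: V=(p*·74.2648+(1−p*)·151.1338)/1.19=89.2395; Δ=(74.2648−151.1338)/(172.6596−95.7906)=-1.0000; B=V−Δ·S=207.4995
Node (1,1) S=213.1600: V=(p*·14.5758+(1−p*)·74.2648)/1.19=33.0838; Δ=(14.5758−74.2648)/(311.2136−172.6596)=-0.4308; B=V−Δ·S=124.9129
Node (0,0) S=146.0000: V=(p*·33.0838+(1−p*)·89.2395)/1.19=47.4033; Δ=(33.0838−89.2395)/(213.1600−118.2600)=-0.5917; B=V−Δ·S=133.7967
Check: Δ(0,0)·S0 + B(0,0) = 47.4033 = V0.

(0,0): Delta=-0.5917 Bond=133.7967
(1,0): Delta=-1.0000 Bond=207.4995
(1,1): Delta=-0.4308 Bond=124.9129
(2,0): Delta=-1.0000 Bond=246.9244
(2,1): Delta=-1.0000 Bond=246.9244
(2,2): Delta=-0.2064 Bond=78.8173
V0=47.4033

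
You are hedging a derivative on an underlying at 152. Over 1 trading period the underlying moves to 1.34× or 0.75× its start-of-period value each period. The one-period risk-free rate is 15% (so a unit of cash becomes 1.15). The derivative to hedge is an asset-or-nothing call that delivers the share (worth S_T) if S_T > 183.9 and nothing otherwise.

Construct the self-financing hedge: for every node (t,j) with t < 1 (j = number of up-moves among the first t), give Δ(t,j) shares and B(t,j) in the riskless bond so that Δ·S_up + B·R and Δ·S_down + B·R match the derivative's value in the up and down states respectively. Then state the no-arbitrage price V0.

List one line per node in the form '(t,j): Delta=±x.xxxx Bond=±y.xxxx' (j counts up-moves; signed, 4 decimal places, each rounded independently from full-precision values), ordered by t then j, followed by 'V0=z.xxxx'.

(0,0): Delta=2.2712 Bond=-225.1437
V0=120.0766

Under the risk-neutral measure, an up-move has probability p* = (R−d)/(u−d) = 0.6780 and values discount at R = 1.15.
Terminal values V(1,·): V(1,0)=0.0000, V(1,1)=203.6800
  t=0,j=0: stock 152.0000 → up 203.6800 (V=203.6800), down 114.0000 (V=0.0000). Price 120.0766; hedge Δ=2.2712, bond B=-225.1437.
Root portfolio cost Δ·152+B reproduces V0=120.0766.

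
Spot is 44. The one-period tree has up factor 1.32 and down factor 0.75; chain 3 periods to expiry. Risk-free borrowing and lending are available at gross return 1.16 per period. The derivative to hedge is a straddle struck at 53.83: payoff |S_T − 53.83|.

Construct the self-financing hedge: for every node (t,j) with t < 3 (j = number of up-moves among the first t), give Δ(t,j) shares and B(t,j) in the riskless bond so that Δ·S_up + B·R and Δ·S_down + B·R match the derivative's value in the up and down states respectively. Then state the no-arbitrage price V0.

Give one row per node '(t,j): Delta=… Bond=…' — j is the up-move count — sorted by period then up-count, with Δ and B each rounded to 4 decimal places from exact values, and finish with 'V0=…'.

Since d<R<u, set p* = (R−d)/(u−d) = 0.7193; price each node as the discounted p*-expectation of its children.
Terminal payoffs: V(3,0)=35.2675, V(3,1)=21.1600, V(3,2)=3.6692, V(3,3)=47.3686
  t=2,j=0: stock 24.7500 → up 32.6700 (V=21.1600), down 18.5625 (V=35.2675). Price 21.6552; hedge Δ=-1.0000, bond B=46.4052.
  t=2,j=1: stock 43.5600 → up 57.4992 (V=3.6692), down 32.6700 (V=21.1600). Price 7.3956; hedge Δ=-0.7044, bond B=38.0812.
  t=2,j=2: stock 76.6656 → up 101.1986 (V=47.3686), down 57.4992 (V=3.6692). Price 30.2604; hedge Δ=1.0000, bond B=-46.4052.
  t=1,j=0: stock 33.0000 → up 43.5600 (V=7.3956), down 24.7500 (V=21.6552). Price 9.8261; hedge Δ=-0.7581, bond B=34.8429.
  t=1,j=1: stock 58.0800 → up 76.6656 (V=30.2604), down 43.5600 (V=7.3956). Price 20.5536; hedge Δ=0.6907, bond B=-19.5601.
  t=0,j=0: stock 44.0000 → up 58.0800 (V=20.5536), down 33.0000 (V=9.8261). Price 15.1228; hedge Δ=0.4277, bond B=-3.6975.
Self-financing check: at every node Δ·S+B equals the discounted successor values.

(0,0): Delta=0.4277 Bond=-3.6975
(1,0): Delta=-0.7581 Bond=34.8429
(1,1): Delta=0.6907 Bond=-19.5601
(2,0): Delta=-1.0000 Bond=46.4052
(2,1): Delta=-0.7044 Bond=38.0812
(2,2): Delta=1.0000 Bond=-46.4052
V0=15.1228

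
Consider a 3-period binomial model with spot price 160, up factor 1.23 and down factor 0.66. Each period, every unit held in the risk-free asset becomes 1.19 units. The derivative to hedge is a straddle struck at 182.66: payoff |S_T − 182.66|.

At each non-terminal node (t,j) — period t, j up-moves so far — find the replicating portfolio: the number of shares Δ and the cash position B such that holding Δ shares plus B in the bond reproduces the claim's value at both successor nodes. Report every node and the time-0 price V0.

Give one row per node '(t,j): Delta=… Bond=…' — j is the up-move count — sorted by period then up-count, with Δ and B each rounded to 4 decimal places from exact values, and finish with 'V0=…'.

(0,0): Delta=0.5408 Bond=-28.3340
(1,0): Delta=-1.0000 Bond=128.9881
(1,1): Delta=0.6032 Bond=-45.9971
(2,0): Delta=-1.0000 Bond=153.4958
(2,1): Delta=-1.0000 Bond=153.4958
(2,2): Delta=0.6681 Bond=-70.4522
V0=58.1895

Since d<R<u, set p* = (R−d)/(u−d) = 0.9298; price each node as the discounted p*-expectation of its children.
At expiry t=3: V(3,0)=136.6606, V(3,1)=96.9339, V(3,2)=22.8978, V(3,3)=115.0787
Node (2,0) S=69.6960: V=(p*·96.9339+(1−p*)·136.6606)/1.19=83.7998; Δ=(96.9339−136.6606)/(85.7261−45.9994)=-1.0000; B=V−Δ·S=153.4958
Node (2,1) S=129.8880: V=(p*·22.8978+(1−p*)·96.9339)/1.19=23.6078; Δ=(22.8978−96.9339)/(159.7622−85.7261)=-1.0000; B=V−Δ·S=153.4958
Node (2,2) S=242.0640: V=(p*·115.0787+(1−p*)·22.8978)/1.19=91.2688; Δ=(115.0787−22.8978)/(297.7387−159.7622)=0.6681; B=V−Δ·S=-70.4522
Node (1,0) S=105.6000: V=(p*·23.6078+(1−p*)·83.7998)/1.19=23.3881; Δ=(23.6078−83.7998)/(129.8880−69.6960)=-1.0000; B=V−Δ·S=128.9881
Node (1,1) S=196.8000: V=(p*·91.2688+(1−p*)·23.6078)/1.19=72.7064; Δ=(91.2688−23.6078)/(242.0640−129.8880)=0.6032; B=V−Δ·S=-45.9971
Node (0,0) S=160.0000: V=(p*·72.7064+(1−p*)·23.3881)/1.19=58.1895; Δ=(72.7064−23.3881)/(196.8000−105.6000)=0.5408; B=V−Δ·S=-28.3340
Self-financing check: at every node Δ·S+B equals the discounted successor values.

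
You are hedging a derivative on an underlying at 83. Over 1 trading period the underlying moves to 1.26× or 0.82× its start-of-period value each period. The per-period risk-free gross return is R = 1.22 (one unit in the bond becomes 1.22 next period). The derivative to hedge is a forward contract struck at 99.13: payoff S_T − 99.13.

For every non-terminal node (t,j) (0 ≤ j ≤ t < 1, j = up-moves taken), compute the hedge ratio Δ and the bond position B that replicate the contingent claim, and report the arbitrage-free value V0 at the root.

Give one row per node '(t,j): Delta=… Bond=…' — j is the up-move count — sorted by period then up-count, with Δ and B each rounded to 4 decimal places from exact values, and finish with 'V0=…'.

No-arbitrage ⇒ martingale measure with p* = (R−d)/(u−d) = 0.9091.
Terminal values V(1,·): V(1,0)=-31.0700, V(1,1)=5.4500
Node (0,0) S=83.0000: V=(p*·5.4500+(1−p*)·-31.0700)/1.22=1.7459; Δ=(5.4500−-31.0700)/(104.5800−68.0600)=1.0000; B=V−Δ·S=-81.2541
The time-0 hedge costs 1.7459, which is the no-arbitrage price.

(0,0): Delta=1.0000 Bond=-81.2541
V0=1.7459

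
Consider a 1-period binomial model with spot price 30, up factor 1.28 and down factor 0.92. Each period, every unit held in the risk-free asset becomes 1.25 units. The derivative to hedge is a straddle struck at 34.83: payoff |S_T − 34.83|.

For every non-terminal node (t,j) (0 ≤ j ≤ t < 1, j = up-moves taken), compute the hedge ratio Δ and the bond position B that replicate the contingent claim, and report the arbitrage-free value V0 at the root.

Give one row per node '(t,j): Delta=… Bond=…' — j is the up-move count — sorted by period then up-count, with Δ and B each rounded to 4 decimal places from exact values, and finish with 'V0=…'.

(0,0): Delta=-0.3389 Bond=13.2667
V0=3.1000

Risk-neutral probability p* = (R−d)/(u−d) = (1.25−0.92)/(1.28−0.92) = 0.9167.
At expiry t=1: V(1,0)=7.2300, V(1,1)=3.5700
  t=0,j=0: stock 30.0000 → up 38.4000 (V=3.5700), down 27.6000 (V=7.2300). Price 3.1000; hedge Δ=-0.3389, bond B=13.2667.
The time-0 hedge costs 3.1000, which is the no-arbitrage price.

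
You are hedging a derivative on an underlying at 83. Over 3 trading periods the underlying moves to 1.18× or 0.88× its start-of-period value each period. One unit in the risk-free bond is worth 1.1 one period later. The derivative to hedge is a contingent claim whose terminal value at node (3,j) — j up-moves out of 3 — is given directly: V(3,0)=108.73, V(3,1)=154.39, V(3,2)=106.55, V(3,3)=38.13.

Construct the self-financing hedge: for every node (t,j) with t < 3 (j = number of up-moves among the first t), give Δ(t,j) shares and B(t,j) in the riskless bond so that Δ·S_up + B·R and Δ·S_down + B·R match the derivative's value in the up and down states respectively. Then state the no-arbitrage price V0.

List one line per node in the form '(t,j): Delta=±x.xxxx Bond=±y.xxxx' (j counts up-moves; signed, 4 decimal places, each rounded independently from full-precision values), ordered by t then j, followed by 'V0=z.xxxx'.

(0,0): Delta=-1.7345 Bond=209.3971
(1,0): Delta=-0.9504 Bond=173.0635
(1,1): Delta=-1.9471 Bond=251.1635
(2,0): Delta=2.3679 Bond=-22.9145
(2,1): Delta=-1.8502 Bond=267.9279
(2,2): Delta=-1.9734 Bond=279.3170
V0=65.4341

Risk-neutral probability p* = (R−d)/(u−d) = (1.1−0.88)/(1.18−0.88) = 0.7333.
Terminal values V(3,·): V(3,0)=108.7300, V(3,1)=154.3900, V(3,2)=106.5500, V(3,3)=38.1300
(2,0): S=64.2752. Δ = (V_up−V_dn)/(S_up−S_dn) = (154.3900−108.7300)/(75.8447−56.5622) = 2.3679. V = [p*·154.3900 + (1−p*)·108.7300]/1.1 = 129.2855. B = V − Δ·S = -22.9145.
(2,1): S=86.1872. Δ = (V_up−V_dn)/(S_up−S_dn) = (106.5500−154.3900)/(101.7009−75.8447) = -1.8502. V = [p*·106.5500 + (1−p*)·154.3900]/1.1 = 108.4612. B = V − Δ·S = 267.9279.
(2,2): S=115.5692. Δ = (V_up−V_dn)/(S_up−S_dn) = (38.1300−106.5500)/(136.3717−101.7009) = -1.9734. V = [p*·38.1300 + (1−p*)·106.5500]/1.1 = 51.2503. B = V − Δ·S = 279.3170.
(1,0): S=73.0400. Δ = (V_up−V_dn)/(S_up−S_dn) = (108.4612−129.2855)/(86.1872−64.2752) = -0.9504. V = [p*·108.4612 + (1−p*)·129.2855]/1.1 = 103.6494. B = V − Δ·S = 173.0635.
(1,1): S=97.9400. Δ = (V_up−V_dn)/(S_up−S_dn) = (51.2503−108.4612)/(115.5692−86.1872) = -1.9471. V = [p*·51.2503 + (1−p*)·108.4612]/1.1 = 60.4605. B = V − Δ·S = 251.1635.
(0,0): S=83.0000. Δ = (V_up−V_dn)/(S_up−S_dn) = (60.4605−103.6494)/(97.9400−73.0400) = -1.7345. V = [p*·60.4605 + (1−p*)·103.6494]/1.1 = 65.4341. B = V − Δ·S = 209.3971.
Self-financing check: at every node Δ·S+B equals the discounted successor values.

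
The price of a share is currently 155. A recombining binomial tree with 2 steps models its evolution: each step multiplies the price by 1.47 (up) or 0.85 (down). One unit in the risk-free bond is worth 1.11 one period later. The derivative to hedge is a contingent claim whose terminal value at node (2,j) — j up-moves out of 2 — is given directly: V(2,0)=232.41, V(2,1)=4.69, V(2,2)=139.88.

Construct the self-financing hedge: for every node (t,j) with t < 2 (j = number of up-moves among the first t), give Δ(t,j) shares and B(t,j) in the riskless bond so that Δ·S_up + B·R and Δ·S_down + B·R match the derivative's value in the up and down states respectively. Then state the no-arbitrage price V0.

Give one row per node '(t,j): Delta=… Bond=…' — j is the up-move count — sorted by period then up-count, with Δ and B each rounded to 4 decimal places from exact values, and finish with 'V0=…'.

(0,0): Delta=-0.7081 Bond=195.1679
(1,0): Delta=-2.7878 Bond=490.6367
(1,1): Delta=0.9570 Bond=-162.7488
V0=85.4150

Risk-neutral probability p* = (R−d)/(u−d) = (1.11−0.85)/(1.47−0.85) = 0.4194.
Payoff layer (t=2): V(2,0)=232.4100, V(2,1)=4.6900, V(2,2)=139.8800
  t=1,j=0: stock 131.7500 → up 193.6725 (V=4.6900), down 111.9875 (V=232.4100). Price 123.3464; hedge Δ=-2.7878, bond B=490.6367.
  t=1,j=1: stock 227.8500 → up 334.9395 (V=139.8800), down 193.6725 (V=4.6900). Price 55.2996; hedge Δ=0.9570, bond B=-162.7488.
  t=0,j=0: stock 155.0000 → up 227.8500 (V=55.2996), down 131.7500 (V=123.3464). Price 85.4150; hedge Δ=-0.7081, bond B=195.1679.
The time-0 hedge costs 85.4150, which is the no-arbitrage price.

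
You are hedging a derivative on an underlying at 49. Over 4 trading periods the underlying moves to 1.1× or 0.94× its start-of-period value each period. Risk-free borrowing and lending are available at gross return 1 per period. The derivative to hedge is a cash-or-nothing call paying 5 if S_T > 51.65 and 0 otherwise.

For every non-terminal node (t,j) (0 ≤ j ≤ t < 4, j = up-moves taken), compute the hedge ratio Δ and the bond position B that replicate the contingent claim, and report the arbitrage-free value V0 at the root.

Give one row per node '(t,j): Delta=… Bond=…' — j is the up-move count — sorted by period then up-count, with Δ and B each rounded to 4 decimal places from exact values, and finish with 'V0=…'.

(0,0): Delta=0.2803 Bond=-11.3269
(1,0): Delta=0.3180 Bond=-13.0664
(1,1): Delta=0.2265 Bond=-8.4277
(2,0): Delta=0.2707 Bond=-11.0156
(2,1): Delta=0.3855 Bond=-16.4844
(2,2): Delta=0.0000 Bond=5.0000
(3,0): Delta=0.0000 Bond=0.0000
(3,1): Delta=0.6562 Bond=-29.3750
(3,2): Delta=0.0000 Bond=5.0000
(3,3): Delta=0.0000 Bond=5.0000
V0=2.4060

Since d<R<u, set p* = (R−d)/(u−d) = 0.3750; price each node as the discounted p*-expectation of its children.
Terminal values V(4,·): V(4,0)=0.0000, V(4,1)=0.0000, V(4,2)=5.0000, V(4,3)=5.0000, V(4,4)=5.0000
(3,0): S=40.6986. Δ = (V_up−V_dn)/(S_up−S_dn) = (0.0000−0.0000)/(44.7685−38.2567) = 0.0000. V = [p*·0.0000 + (1−p*)·0.0000]/1 = 0.0000. B = V − Δ·S = 0.0000.
(3,1): S=47.6260. Δ = (V_up−V_dn)/(S_up−S_dn) = (5.0000−0.0000)/(52.3886−44.7685) = 0.6562. V = [p*·5.0000 + (1−p*)·0.0000]/1 = 1.8750. B = V − Δ·S = -29.3750.
(3,2): S=55.7326. Δ = (V_up−V_dn)/(S_up−S_dn) = (5.0000−5.0000)/(61.3059−52.3886) = 0.0000. V = [p*·5.0000 + (1−p*)·5.0000]/1 = 5.0000. B = V − Δ·S = 5.0000.
(3,3): S=65.2190. Δ = (V_up−V_dn)/(S_up−S_dn) = (5.0000−5.0000)/(71.7409−61.3059) = 0.0000. V = [p*·5.0000 + (1−p*)·5.0000]/1 = 5.0000. B = V − Δ·S = 5.0000.
(2,0): S=43.2964. Δ = (V_up−V_dn)/(S_up−S_dn) = (1.8750−0.0000)/(47.6260−40.6986) = 0.2707. V = [p*·1.8750 + (1−p*)·0.0000]/1 = 0.7031. B = V − Δ·S = -11.0156.
(2,1): S=50.6660. Δ = (V_up−V_dn)/(S_up−S_dn) = (5.0000−1.8750)/(55.7326−47.6260) = 0.3855. V = [p*·5.0000 + (1−p*)·1.8750]/1 = 3.0469. B = V − Δ·S = -16.4844.
(2,2): S=59.2900. Δ = (V_up−V_dn)/(S_up−S_dn) = (5.0000−5.0000)/(65.2190−55.7326) = 0.0000. V = [p*·5.0000 + (1−p*)·5.0000]/1 = 5.0000. B = V − Δ·S = 5.0000.
(1,0): S=46.0600. Δ = (V_up−V_dn)/(S_up−S_dn) = (3.0469−0.7031)/(50.6660−43.2964) = 0.3180. V = [p*·3.0469 + (1−p*)·0.7031]/1 = 1.5820. B = V − Δ·S = -13.0664.
(1,1): S=53.9000. Δ = (V_up−V_dn)/(S_up−S_dn) = (5.0000−3.0469)/(59.2900−50.6660) = 0.2265. V = [p*·5.0000 + (1−p*)·3.0469]/1 = 3.7793. B = V − Δ·S = -8.4277.
(0,0): S=49.0000. Δ = (V_up−V_dn)/(S_up−S_dn) = (3.7793−1.5820)/(53.9000−46.0600) = 0.2803. V = [p*·3.7793 + (1−p*)·1.5820]/1 = 2.4060. B = V − Δ·S = -11.3269.
Check: Δ(0,0)·S0 + B(0,0) = 2.4060 = V0.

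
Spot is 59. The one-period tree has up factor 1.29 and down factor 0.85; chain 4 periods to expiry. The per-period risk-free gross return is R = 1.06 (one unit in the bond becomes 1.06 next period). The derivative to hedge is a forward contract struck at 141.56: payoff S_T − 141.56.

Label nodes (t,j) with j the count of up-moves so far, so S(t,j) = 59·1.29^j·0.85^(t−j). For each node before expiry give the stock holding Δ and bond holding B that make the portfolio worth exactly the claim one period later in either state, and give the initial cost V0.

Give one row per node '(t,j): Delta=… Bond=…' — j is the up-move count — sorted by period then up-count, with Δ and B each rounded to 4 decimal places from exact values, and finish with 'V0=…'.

No-arbitrage ⇒ martingale measure with p* = (R−d)/(u−d) = 0.4773.
Terminal values V(4,·): V(4,0)=-110.7616, V(4,1)=-94.8189, V(4,2)=-70.6236, V(4,3)=-33.9035, V(4,4)=21.8245
  t=3,j=0: stock 36.2334 → up 46.7411 (V=-94.8189), down 30.7984 (V=-110.7616). Price -97.3138; hedge Δ=1.0000, bond B=-133.5472.
  t=3,j=1: stock 54.9895 → up 70.9364 (V=-70.6236), down 46.7411 (V=-94.8189). Price -78.5577; hedge Δ=1.0000, bond B=-133.5472.
  t=3,j=2: stock 83.4546 → up 107.6565 (V=-33.9035), down 70.9364 (V=-70.6236). Price -50.0926; hedge Δ=1.0000, bond B=-133.5472.
  t=3,j=3: stock 126.6547 → up 163.3845 (V=21.8245), down 107.6565 (V=-33.9035). Price -6.8925; hedge Δ=1.0000, bond B=-133.5472.
  t=2,j=0: stock 42.6275 → up 54.9895 (V=-78.5577), down 36.2334 (V=-97.3138). Price -83.3604; hedge Δ=1.0000, bond B=-125.9879.
  t=2,j=1: stock 64.6935 → up 83.4546 (V=-50.0926), down 54.9895 (V=-78.5577). Price -61.2944; hedge Δ=1.0000, bond B=-125.9879.
  t=2,j=2: stock 98.1819 → up 126.6547 (V=-6.8925), down 83.4546 (V=-50.0926). Price -27.8060; hedge Δ=1.0000, bond B=-125.9879.
  t=1,j=0: stock 50.1500 → up 64.6935 (V=-61.2944), down 42.6275 (V=-83.3604). Price -68.7065; hedge Δ=1.0000, bond B=-118.8565.
  t=1,j=1: stock 76.1100 → up 98.1819 (V=-27.8060), down 64.6935 (V=-61.2944). Price -42.7465; hedge Δ=1.0000, bond B=-118.8565.
  t=0,j=0: stock 59.0000 → up 76.1100 (V=-42.7465), down 50.1500 (V=-68.7065). Price -53.1288; hedge Δ=1.0000, bond B=-112.1288.
Self-financing check: at every node Δ·S+B equals the discounted successor values.

(0,0): Delta=1.0000 Bond=-112.1288
(1,0): Delta=1.0000 Bond=-118.8565
(1,1): Delta=1.0000 Bond=-118.8565
(2,0): Delta=1.0000 Bond=-125.9879
(2,1): Delta=1.0000 Bond=-125.9879
(2,2): Delta=1.0000 Bond=-125.9879
(3,0): Delta=1.0000 Bond=-133.5472
(3,1): Delta=1.0000 Bond=-133.5472
(3,2): Delta=1.0000 Bond=-133.5472
(3,3): Delta=1.0000 Bond=-133.5472
V0=-53.1288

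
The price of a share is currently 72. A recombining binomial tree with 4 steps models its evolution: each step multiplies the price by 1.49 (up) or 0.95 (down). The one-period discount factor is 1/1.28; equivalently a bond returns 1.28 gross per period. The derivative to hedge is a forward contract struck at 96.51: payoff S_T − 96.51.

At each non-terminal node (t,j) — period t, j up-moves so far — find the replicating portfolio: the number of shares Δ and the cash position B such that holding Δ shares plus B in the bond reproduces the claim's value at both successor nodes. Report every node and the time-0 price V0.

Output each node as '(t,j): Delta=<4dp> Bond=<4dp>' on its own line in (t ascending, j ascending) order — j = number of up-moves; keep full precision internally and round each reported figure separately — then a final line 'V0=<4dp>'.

(0,0): Delta=1.0000 Bond=-35.9528
(1,0): Delta=1.0000 Bond=-46.0196
(1,1): Delta=1.0000 Bond=-46.0196
(2,0): Delta=1.0000 Bond=-58.9050
(2,1): Delta=1.0000 Bond=-58.9050
(2,2): Delta=1.0000 Bond=-58.9050
(3,0): Delta=1.0000 Bond=-75.3984
(3,1): Delta=1.0000 Bond=-75.3984
(3,2): Delta=1.0000 Bond=-75.3984
(3,3): Delta=1.0000 Bond=-75.3984
V0=36.0472

Since d<R<u, set p* = (R−d)/(u−d) = 0.6111; price each node as the discounted p*-expectation of its children.
At expiry t=4: V(4,0)=-37.8656, V(4,1)=-4.5308, V(4,2)=47.7521, V(4,3)=129.7537, V(4,4)=258.3668
(3,0): S=61.7310. Δ = (V_up−V_dn)/(S_up−S_dn) = (-4.5308−-37.8656)/(91.9792−58.6444) = 1.0000. V = [p*·-4.5308 + (1−p*)·-37.8656]/1.28 = -13.6674. B = V − Δ·S = -75.3984.
(3,1): S=96.8202. Δ = (V_up−V_dn)/(S_up−S_dn) = (47.7521−-4.5308)/(144.2621−91.9792) = 1.0000. V = [p*·47.7521 + (1−p*)·-4.5308]/1.28 = 21.4218. B = V − Δ·S = -75.3984.
(3,2): S=151.8548. Δ = (V_up−V_dn)/(S_up−S_dn) = (129.7537−47.7521)/(226.2637−144.2621) = 1.0000. V = [p*·129.7537 + (1−p*)·47.7521]/1.28 = 76.4564. B = V − Δ·S = -75.3984.
(3,3): S=238.1723. Δ = (V_up−V_dn)/(S_up−S_dn) = (258.3668−129.7537)/(354.8768−226.2637) = 1.0000. V = [p*·258.3668 + (1−p*)·129.7537]/1.28 = 162.7739. B = V − Δ·S = -75.3984.
(2,0): S=64.9800. Δ = (V_up−V_dn)/(S_up−S_dn) = (21.4218−-13.6674)/(96.8202−61.7310) = 1.0000. V = [p*·21.4218 + (1−p*)·-13.6674]/1.28 = 6.0750. B = V − Δ·S = -58.9050.
(2,1): S=101.9160. Δ = (V_up−V_dn)/(S_up−S_dn) = (76.4564−21.4218)/(151.8548−96.8202) = 1.0000. V = [p*·76.4564 + (1−p*)·21.4218]/1.28 = 43.0110. B = V − Δ·S = -58.9050.
(2,2): S=159.8472. Δ = (V_up−V_dn)/(S_up−S_dn) = (162.7739−76.4564)/(238.1723−151.8548) = 1.0000. V = [p*·162.7739 + (1−p*)·76.4564]/1.28 = 100.9422. B = V − Δ·S = -58.9050.
(1,0): S=68.4000. Δ = (V_up−V_dn)/(S_up−S_dn) = (43.0110−6.0750)/(101.9160−64.9800) = 1.0000. V = [p*·43.0110 + (1−p*)·6.0750]/1.28 = 22.3804. B = V − Δ·S = -46.0196.
(1,1): S=107.2800. Δ = (V_up−V_dn)/(S_up−S_dn) = (100.9422−43.0110)/(159.8472−101.9160) = 1.0000. V = [p*·100.9422 + (1−p*)·43.0110]/1.28 = 61.2604. B = V − Δ·S = -46.0196.
(0,0): S=72.0000. Δ = (V_up−V_dn)/(S_up−S_dn) = (61.2604−22.3804)/(107.2800−68.4000) = 1.0000. V = [p*·61.2604 + (1−p*)·22.3804]/1.28 = 36.0472. B = V − Δ·S = -35.9528.
The time-0 hedge costs 36.0472, which is the no-arbitrage price.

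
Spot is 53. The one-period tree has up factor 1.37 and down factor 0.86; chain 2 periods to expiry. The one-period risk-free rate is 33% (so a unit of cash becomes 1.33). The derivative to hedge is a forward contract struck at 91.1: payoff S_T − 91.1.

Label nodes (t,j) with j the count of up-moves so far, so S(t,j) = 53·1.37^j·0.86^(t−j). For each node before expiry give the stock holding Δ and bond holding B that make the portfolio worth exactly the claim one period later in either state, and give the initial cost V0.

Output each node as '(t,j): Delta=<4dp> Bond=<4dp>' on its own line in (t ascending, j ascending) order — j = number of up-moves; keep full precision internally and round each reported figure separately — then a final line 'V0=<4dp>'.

Since d<R<u, set p* = (R−d)/(u−d) = 0.9216; price each node as the discounted p*-expectation of its children.
Payoff layer (t=2): V(2,0)=-51.9012, V(2,1)=-28.6554, V(2,2)=8.3757
  t=1,j=0: stock 45.5800 → up 62.4446 (V=-28.6554), down 39.1988 (V=-51.9012). Price -22.9162; hedge Δ=1.0000, bond B=-68.4962.
  t=1,j=1: stock 72.6100 → up 99.4757 (V=8.3757), down 62.4446 (V=-28.6554). Price 4.1138; hedge Δ=1.0000, bond B=-68.4962.
  t=0,j=0: stock 53.0000 → up 72.6100 (V=4.1138), down 45.5800 (V=-22.9162). Price 1.4991; hedge Δ=1.0000, bond B=-51.5009.
Root portfolio cost Δ·53+B reproduces V0=1.4991.

(0,0): Delta=1.0000 Bond=-51.5009
(1,0): Delta=1.0000 Bond=-68.4962
(1,1): Delta=1.0000 Bond=-68.4962
V0=1.4991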